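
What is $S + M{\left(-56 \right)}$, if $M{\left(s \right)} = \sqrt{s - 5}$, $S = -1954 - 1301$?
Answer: $-3255 + i \sqrt{61} \approx -3255.0 + 7.8102 i$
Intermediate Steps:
$S = -3255$ ($S = -1954 - 1301 = -3255$)
$M{\left(s \right)} = \sqrt{-5 + s}$
$S + M{\left(-56 \right)} = -3255 + \sqrt{-5 - 56} = -3255 + \sqrt{-61} = -3255 + i \sqrt{61}$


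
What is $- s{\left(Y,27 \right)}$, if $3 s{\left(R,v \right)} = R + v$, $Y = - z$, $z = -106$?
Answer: $- \frac{133}{3} \approx -44.333$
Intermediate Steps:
$Y = 106$ ($Y = \left(-1\right) \left(-106\right) = 106$)
$s{\left(R,v \right)} = \frac{R}{3} + \frac{v}{3}$ ($s{\left(R,v \right)} = \frac{R + v}{3} = \frac{R}{3} + \frac{v}{3}$)
$- s{\left(Y,27 \right)} = - (\frac{1}{3} \cdot 106 + \frac{1}{3} \cdot 27) = - (\frac{106}{3} + 9) = \left(-1\right) \frac{133}{3} = - \frac{133}{3}$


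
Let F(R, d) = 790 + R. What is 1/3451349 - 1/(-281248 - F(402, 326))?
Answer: 3733789/974799011560 ≈ 3.8303e-6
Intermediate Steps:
1/3451349 - 1/(-281248 - F(402, 326)) = 1/3451349 - 1/(-281248 - (790 + 402)) = 1/3451349 - 1/(-281248 - 1*1192) = 1/3451349 - 1/(-281248 - 1192) = 1/3451349 - 1/(-282440) = 1/3451349 - 1*(-1/282440) = 1/3451349 + 1/282440 = 3733789/974799011560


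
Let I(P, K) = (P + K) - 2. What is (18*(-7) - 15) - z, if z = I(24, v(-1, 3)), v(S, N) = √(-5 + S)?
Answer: -163 - I*√6 ≈ -163.0 - 2.4495*I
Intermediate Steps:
I(P, K) = -2 + K + P (I(P, K) = (K + P) - 2 = -2 + K + P)
z = 22 + I*√6 (z = -2 + √(-5 - 1) + 24 = -2 + √(-6) + 24 = -2 + I*√6 + 24 = 22 + I*√6 ≈ 22.0 + 2.4495*I)
(18*(-7) - 15) - z = (18*(-7) - 15) - (22 + I*√6) = (-126 - 15) + (-22 - I*√6) = -141 + (-22 - I*√6) = -163 - I*√6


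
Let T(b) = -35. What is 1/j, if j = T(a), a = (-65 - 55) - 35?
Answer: -1/35 ≈ -0.028571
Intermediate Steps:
a = -155 (a = -120 - 35 = -155)
j = -35
1/j = 1/(-35) = -1/35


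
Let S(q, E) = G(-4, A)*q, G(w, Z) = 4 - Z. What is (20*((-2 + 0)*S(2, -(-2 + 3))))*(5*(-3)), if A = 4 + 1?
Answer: -1200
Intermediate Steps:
A = 5
S(q, E) = -q (S(q, E) = (4 - 1*5)*q = (4 - 5)*q = -q)
(20*((-2 + 0)*S(2, -(-2 + 3))))*(5*(-3)) = (20*((-2 + 0)*(-1*2)))*(5*(-3)) = (20*(-2*(-2)))*(-15) = (20*4)*(-15) = 80*(-15) = -1200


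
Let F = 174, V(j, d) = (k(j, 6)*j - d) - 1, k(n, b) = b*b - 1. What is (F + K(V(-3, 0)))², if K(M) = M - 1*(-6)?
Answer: 5476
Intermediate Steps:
k(n, b) = -1 + b² (k(n, b) = b² - 1 = -1 + b²)
V(j, d) = -1 - d + 35*j (V(j, d) = ((-1 + 6²)*j - d) - 1 = ((-1 + 36)*j - d) - 1 = (35*j - d) - 1 = (-d + 35*j) - 1 = -1 - d + 35*j)
K(M) = 6 + M (K(M) = M + 6 = 6 + M)
(F + K(V(-3, 0)))² = (174 + (6 + (-1 - 1*0 + 35*(-3))))² = (174 + (6 + (-1 + 0 - 105)))² = (174 + (6 - 106))² = (174 - 100)² = 74² = 5476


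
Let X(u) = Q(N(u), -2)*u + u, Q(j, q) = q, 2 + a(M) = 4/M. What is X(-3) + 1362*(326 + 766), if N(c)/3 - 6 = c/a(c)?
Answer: 1487307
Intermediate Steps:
a(M) = -2 + 4/M
N(c) = 18 + 3*c/(-2 + 4/c) (N(c) = 18 + 3*(c/(-2 + 4/c)) = 18 + 3*c/(-2 + 4/c))
X(u) = -u (X(u) = -2*u + u = -u)
X(-3) + 1362*(326 + 766) = -1*(-3) + 1362*(326 + 766) = 3 + 1362*1092 = 3 + 1487304 = 1487307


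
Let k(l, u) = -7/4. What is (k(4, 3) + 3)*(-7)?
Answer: -35/4 ≈ -8.7500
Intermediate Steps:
k(l, u) = -7/4 (k(l, u) = -7*¼ = -7/4)
(k(4, 3) + 3)*(-7) = (-7/4 + 3)*(-7) = (5/4)*(-7) = -35/4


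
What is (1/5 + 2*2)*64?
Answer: 1344/5 ≈ 268.80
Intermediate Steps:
(1/5 + 2*2)*64 = (⅕ + 4)*64 = (21/5)*64 = 1344/5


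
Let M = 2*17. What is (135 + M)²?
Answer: 28561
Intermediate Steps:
M = 34
(135 + M)² = (135 + 34)² = 169² = 28561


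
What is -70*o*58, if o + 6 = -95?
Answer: 410060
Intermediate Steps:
o = -101 (o = -6 - 95 = -101)
-70*o*58 = -70*(-101)*58 = 7070*58 = 410060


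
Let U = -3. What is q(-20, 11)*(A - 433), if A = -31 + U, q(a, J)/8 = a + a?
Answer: 149440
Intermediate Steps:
q(a, J) = 16*a (q(a, J) = 8*(a + a) = 8*(2*a) = 16*a)
A = -34 (A = -31 - 3 = -34)
q(-20, 11)*(A - 433) = (16*(-20))*(-34 - 433) = -320*(-467) = 149440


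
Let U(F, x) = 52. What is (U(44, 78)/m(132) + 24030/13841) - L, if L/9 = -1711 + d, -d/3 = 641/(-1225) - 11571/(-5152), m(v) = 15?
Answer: 578430515961469/37437136800 ≈ 15451.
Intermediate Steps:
d = -4659447/901600 (d = -3*(641/(-1225) - 11571/(-5152)) = -3*(641*(-1/1225) - 11571*(-1/5152)) = -3*(-641/1225 + 1653/736) = -3*1553149/901600 = -4659447/901600 ≈ -5.1680)
L = -13925673423/901600 (L = 9*(-1711 - 4659447/901600) = 9*(-1547297047/901600) = -13925673423/901600 ≈ -15446.)
(U(44, 78)/m(132) + 24030/13841) - L = (52/15 + 24030/13841) - 1*(-13925673423/901600) = (52*(1/15) + 24030*(1/13841)) + 13925673423/901600 = (52/15 + 24030/13841) + 13925673423/901600 = 1080182/207615 + 13925673423/901600 = 578430515961469/37437136800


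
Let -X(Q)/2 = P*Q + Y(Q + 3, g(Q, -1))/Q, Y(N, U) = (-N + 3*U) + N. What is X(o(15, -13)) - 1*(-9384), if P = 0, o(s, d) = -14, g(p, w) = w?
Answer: 65685/7 ≈ 9383.6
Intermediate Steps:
Y(N, U) = 3*U
X(Q) = 6/Q (X(Q) = -2*(0*Q + (3*(-1))/Q) = -2*(0 - 3/Q) = -(-6)/Q = 6/Q)
X(o(15, -13)) - 1*(-9384) = 6/(-14) - 1*(-9384) = 6*(-1/14) + 9384 = -3/7 + 9384 = 65685/7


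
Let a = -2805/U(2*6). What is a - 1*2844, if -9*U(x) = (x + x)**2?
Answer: -179211/64 ≈ -2800.2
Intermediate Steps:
U(x) = -4*x**2/9 (U(x) = -(x + x)**2/9 = -4*x**2/9)
a = 2805/64 (a = -2805/((-4*(2*6)**2/9)) = -2805/((-4/9*12**2)) = -2805/((-4/9*144)) = -2805/(-64) = -2805*(-1/64) = 2805/64 ≈ 43.828)
a - 1*2844 = 2805/64 - 1*2844 = 2805/64 - 2844 = -179211/64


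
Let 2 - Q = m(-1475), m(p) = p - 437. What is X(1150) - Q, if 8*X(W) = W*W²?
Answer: 190107461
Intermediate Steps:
X(W) = W³/8 (X(W) = (W*W²)/8 = W³/8)
m(p) = -437 + p
Q = 1914 (Q = 2 - (-437 - 1475) = 2 - 1*(-1912) = 2 + 1912 = 1914)
X(1150) - Q = (⅛)*1150³ - 1*1914 = (⅛)*1520875000 - 1914 = 190109375 - 1914 = 190107461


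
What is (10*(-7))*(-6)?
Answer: 420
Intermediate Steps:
(10*(-7))*(-6) = -70*(-6) = 420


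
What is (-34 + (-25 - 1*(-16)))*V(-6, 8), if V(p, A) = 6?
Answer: -258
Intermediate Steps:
(-34 + (-25 - 1*(-16)))*V(-6, 8) = (-34 + (-25 - 1*(-16)))*6 = (-34 + (-25 + 16))*6 = (-34 - 9)*6 = -43*6 = -258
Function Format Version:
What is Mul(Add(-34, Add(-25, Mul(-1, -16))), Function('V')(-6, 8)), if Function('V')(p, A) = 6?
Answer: -258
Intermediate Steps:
Mul(Add(-34, Add(-25, Mul(-1, -16))), Function('V')(-6, 8)) = Mul(Add(-34, Add(-25, Mul(-1, -16))), 6) = Mul(Add(-34, Add(-25, 16)), 6) = Mul(Add(-34, -9), 6) = Mul(-43, 6) = -258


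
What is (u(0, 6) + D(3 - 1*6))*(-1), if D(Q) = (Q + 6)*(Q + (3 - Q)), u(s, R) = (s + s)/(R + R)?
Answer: -9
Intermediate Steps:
u(s, R) = s/R (u(s, R) = (2*s)/((2*R)) = (2*s)*(1/(2*R)) = s/R)
D(Q) = 18 + 3*Q (D(Q) = (6 + Q)*3 = 18 + 3*Q)
(u(0, 6) + D(3 - 1*6))*(-1) = (0/6 + (18 + 3*(3 - 1*6)))*(-1) = (0*(1/6) + (18 + 3*(3 - 6)))*(-1) = (0 + (18 + 3*(-3)))*(-1) = (0 + (18 - 9))*(-1) = (0 + 9)*(-1) = 9*(-1) = -9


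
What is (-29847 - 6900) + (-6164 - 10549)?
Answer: -53460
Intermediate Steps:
(-29847 - 6900) + (-6164 - 10549) = -36747 - 16713 = -53460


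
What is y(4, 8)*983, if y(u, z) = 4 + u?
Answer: 7864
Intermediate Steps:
y(4, 8)*983 = (4 + 4)*983 = 8*983 = 7864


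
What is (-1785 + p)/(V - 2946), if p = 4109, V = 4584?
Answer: 166/117 ≈ 1.4188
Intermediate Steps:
(-1785 + p)/(V - 2946) = (-1785 + 4109)/(4584 - 2946) = 2324/1638 = 2324*(1/1638) = 166/117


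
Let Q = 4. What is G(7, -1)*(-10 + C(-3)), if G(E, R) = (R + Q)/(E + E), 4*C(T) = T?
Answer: -129/56 ≈ -2.3036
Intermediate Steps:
C(T) = T/4
G(E, R) = (4 + R)/(2*E) (G(E, R) = (R + 4)/(E + E) = (4 + R)/((2*E)) = (4 + R)*(1/(2*E)) = (4 + R)/(2*E))
G(7, -1)*(-10 + C(-3)) = ((½)*(4 - 1)/7)*(-10 + (¼)*(-3)) = ((½)*(⅐)*3)*(-10 - ¾) = (3/14)*(-43/4) = -129/56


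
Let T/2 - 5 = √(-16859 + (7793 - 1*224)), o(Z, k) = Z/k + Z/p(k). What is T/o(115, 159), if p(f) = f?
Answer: 159/23 + 159*I*√9290/115 ≈ 6.913 + 133.26*I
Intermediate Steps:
o(Z, k) = 2*Z/k (o(Z, k) = Z/k + Z/k = 2*Z/k)
T = 10 + 2*I*√9290 (T = 10 + 2*√(-16859 + (7793 - 1*224)) = 10 + 2*√(-16859 + (7793 - 224)) = 10 + 2*√(-16859 + 7569) = 10 + 2*√(-9290) = 10 + 2*(I*√9290) = 10 + 2*I*√9290 ≈ 10.0 + 192.77*I)
T/o(115, 159) = (10 + 2*I*√9290)/((2*115/159)) = (10 + 2*I*√9290)/((2*115*(1/159))) = (10 + 2*I*√9290)/(230/159) = (10 + 2*I*√9290)*(159/230) = 159/23 + 159*I*√9290/115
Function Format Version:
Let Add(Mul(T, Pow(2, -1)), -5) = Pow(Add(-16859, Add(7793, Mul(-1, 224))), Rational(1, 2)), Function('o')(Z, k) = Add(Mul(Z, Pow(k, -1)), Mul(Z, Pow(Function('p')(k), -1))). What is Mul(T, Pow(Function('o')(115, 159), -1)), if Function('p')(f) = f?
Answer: Add(Rational(159, 23), Mul(Rational(159, 115), I, Pow(9290, Rational(1, 2)))) ≈ Add(6.9130, Mul(133.26, I))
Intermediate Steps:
Function('o')(Z, k) = Mul(2, Z, Pow(k, -1)) (Function('o')(Z, k) = Add(Mul(Z, Pow(k, -1)), Mul(Z, Pow(k, -1))) = Mul(2, Z, Pow(k, -1)))
T = Add(10, Mul(2, I, Pow(9290, Rational(1, 2)))) (T = Add(10, Mul(2, Pow(Add(-16859, Add(7793, Mul(-1, 224))), Rational(1, 2)))) = Add(10, Mul(2, Pow(Add(-16859, Add(7793, -224)), Rational(1, 2)))) = Add(10, Mul(2, Pow(Add(-16859, 7569), Rational(1, 2)))) = Add(10, Mul(2, Pow(-9290, Rational(1, 2)))) = Add(10, Mul(2, Mul(I, Pow(9290, Rational(1, 2))))) = Add(10, Mul(2, I, Pow(9290, Rational(1, 2)))) ≈ Add(10.000, Mul(192.77, I)))
Mul(T, Pow(Function('o')(115, 159), -1)) = Mul(Add(10, Mul(2, I, Pow(9290, Rational(1, 2)))), Pow(Mul(2, 115, Pow(159, -1)), -1)) = Mul(Add(10, Mul(2, I, Pow(9290, Rational(1, 2)))), Pow(Mul(2, 115, Rational(1, 159)), -1)) = Mul(Add(10, Mul(2, I, Pow(9290, Rational(1, 2)))), Pow(Rational(230, 159), -1)) = Mul(Add(10, Mul(2, I, Pow(9290, Rational(1, 2)))), Rational(159, 230)) = Add(Rational(159, 23), Mul(Rational(159, 115), I, Pow(9290, Rational(1, 2))))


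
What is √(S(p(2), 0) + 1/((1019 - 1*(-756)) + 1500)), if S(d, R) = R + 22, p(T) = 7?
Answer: √9438681/655 ≈ 4.6904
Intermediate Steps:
S(d, R) = 22 + R
√(S(p(2), 0) + 1/((1019 - 1*(-756)) + 1500)) = √((22 + 0) + 1/((1019 - 1*(-756)) + 1500)) = √(22 + 1/((1019 + 756) + 1500)) = √(22 + 1/(1775 + 1500)) = √(22 + 1/3275) = √(72051/3275) = √9438681/655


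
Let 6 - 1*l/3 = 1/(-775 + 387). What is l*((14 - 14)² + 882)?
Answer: 3081267/194 ≈ 15883.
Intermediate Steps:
l = 6987/388 (l = 18 - 3/(-775 + 387) = 18 - 3/(-388) = 18 - 3*(-1/388) = 18 + 3/388 = 6987/388 ≈ 18.008)
l*((14 - 14)² + 882) = 6987*((14 - 14)² + 882)/388 = 6987*(0² + 882)/388 = 6987*(0 + 882)/388 = (6987/388)*882 = 3081267/194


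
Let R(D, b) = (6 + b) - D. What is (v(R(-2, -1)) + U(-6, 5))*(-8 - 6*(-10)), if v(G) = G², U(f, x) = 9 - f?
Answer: 3328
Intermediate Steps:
R(D, b) = 6 + b - D
(v(R(-2, -1)) + U(-6, 5))*(-8 - 6*(-10)) = ((6 - 1 - 1*(-2))² + (9 - 1*(-6)))*(-8 - 6*(-10)) = ((6 - 1 + 2)² + (9 + 6))*(-8 + 60) = (7² + 15)*52 = (49 + 15)*52 = 64*52 = 3328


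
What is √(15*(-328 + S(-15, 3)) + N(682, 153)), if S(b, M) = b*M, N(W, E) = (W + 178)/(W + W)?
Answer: 4*I*√40657430/341 ≈ 74.796*I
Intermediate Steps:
N(W, E) = (178 + W)/(2*W) (N(W, E) = (178 + W)/((2*W)) = (178 + W)*(1/(2*W)) = (178 + W)/(2*W))
S(b, M) = M*b
√(15*(-328 + S(-15, 3)) + N(682, 153)) = √(15*(-328 + 3*(-15)) + (½)*(178 + 682)/682) = √(15*(-328 - 45) + (½)*(1/682)*860) = √(15*(-373) + 215/341) = √(-5595 + 215/341) = √(-1907680/341) = 4*I*√40657430/341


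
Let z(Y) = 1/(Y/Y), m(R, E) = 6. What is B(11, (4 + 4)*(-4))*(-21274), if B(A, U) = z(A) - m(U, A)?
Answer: 106370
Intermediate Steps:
z(Y) = 1 (z(Y) = 1/1 = 1)
B(A, U) = -5 (B(A, U) = 1 - 1*6 = 1 - 6 = -5)
B(11, (4 + 4)*(-4))*(-21274) = -5*(-21274) = 106370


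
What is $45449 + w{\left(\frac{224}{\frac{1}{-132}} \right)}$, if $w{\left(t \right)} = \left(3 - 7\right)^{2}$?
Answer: $45465$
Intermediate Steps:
$w{\left(t \right)} = 16$ ($w{\left(t \right)} = \left(-4\right)^{2} = 16$)
$45449 + w{\left(\frac{224}{\frac{1}{-132}} \right)} = 45449 + 16 = 45465$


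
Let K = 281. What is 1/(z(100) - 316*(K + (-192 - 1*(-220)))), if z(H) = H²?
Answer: -1/87644 ≈ -1.1410e-5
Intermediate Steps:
1/(z(100) - 316*(K + (-192 - 1*(-220)))) = 1/(100² - 316*(281 + (-192 - 1*(-220)))) = 1/(10000 - 316*(281 + (-192 + 220))) = 1/(10000 - 316*(281 + 28)) = 1/(10000 - 316*309) = 1/(10000 - 97644) = 1/(-87644) = -1/87644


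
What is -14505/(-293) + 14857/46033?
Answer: 672061766/13487669 ≈ 49.828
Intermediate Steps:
-14505/(-293) + 14857/46033 = -14505*(-1/293) + 14857*(1/46033) = 14505/293 + 14857/46033 = 672061766/13487669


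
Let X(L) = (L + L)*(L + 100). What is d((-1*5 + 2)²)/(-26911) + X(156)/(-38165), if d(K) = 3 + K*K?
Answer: -126625956/60415195 ≈ -2.0959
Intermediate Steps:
X(L) = 2*L*(100 + L) (X(L) = (2*L)*(100 + L) = 2*L*(100 + L))
d(K) = 3 + K²
d((-1*5 + 2)²)/(-26911) + X(156)/(-38165) = (3 + ((-1*5 + 2)²)²)/(-26911) + (2*156*(100 + 156))/(-38165) = (3 + ((-5 + 2)²)²)*(-1/26911) + (2*156*256)*(-1/38165) = (3 + ((-3)²)²)*(-1/26911) + 79872*(-1/38165) = (3 + 9²)*(-1/26911) - 79872/38165 = (3 + 81)*(-1/26911) - 79872/38165 = 84*(-1/26911) - 79872/38165 = -84/26911 - 79872/38165 = -126625956/60415195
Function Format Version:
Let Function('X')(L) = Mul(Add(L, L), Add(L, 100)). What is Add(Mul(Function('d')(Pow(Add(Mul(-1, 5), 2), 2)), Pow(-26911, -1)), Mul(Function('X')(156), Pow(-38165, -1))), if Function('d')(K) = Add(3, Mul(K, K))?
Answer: Rational(-126625956, 60415195) ≈ -2.0959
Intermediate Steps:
Function('X')(L) = Mul(2, L, Add(100, L)) (Function('X')(L) = Mul(Mul(2, L), Add(100, L)) = Mul(2, L, Add(100, L)))
Function('d')(K) = Add(3, Pow(K, 2))
Add(Mul(Function('d')(Pow(Add(Mul(-1, 5), 2), 2)), Pow(-26911, -1)), Mul(Function('X')(156), Pow(-38165, -1))) = Add(Mul(Add(3, Pow(Pow(Add(Mul(-1, 5), 2), 2), 2)), Pow(-26911, -1)), Mul(Mul(2, 156, Add(100, 156)), Pow(-38165, -1))) = Add(Mul(Add(3, Pow(Pow(Add(-5, 2), 2), 2)), Rational(-1, 26911)), Mul(Mul(2, 156, 256), Rational(-1, 38165))) = Add(Mul(Add(3, Pow(Pow(-3, 2), 2)), Rational(-1, 26911)), Mul(79872, Rational(-1, 38165))) = Add(Mul(Add(3, Pow(9, 2)), Rational(-1, 26911)), Rational(-79872, 38165)) = Add(Mul(Add(3, 81), Rational(-1, 26911)), Rational(-79872, 38165)) = Add(Mul(84, Rational(-1, 26911)), Rational(-79872, 38165)) = Add(Rational(-84, 26911), Rational(-79872, 38165)) = Rational(-126625956, 60415195)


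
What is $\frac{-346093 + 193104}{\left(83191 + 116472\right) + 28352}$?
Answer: $- \frac{152989}{228015} \approx -0.67096$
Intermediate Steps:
$\frac{-346093 + 193104}{\left(83191 + 116472\right) + 28352} = - \frac{152989}{199663 + 28352} = - \frac{152989}{228015}$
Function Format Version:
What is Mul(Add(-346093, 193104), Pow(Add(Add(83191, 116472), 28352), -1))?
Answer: Rational(-152989, 228015) ≈ -0.67096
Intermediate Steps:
Mul(Add(-346093, 193104), Pow(Add(Add(83191, 116472), 28352), -1)) = Mul(-152989, Pow(Add(199663, 28352), -1)) = Mul(-152989, Pow(228015, -1)) = Mul(-152989, Rational(1, 228015)) = Rational(-152989, 228015)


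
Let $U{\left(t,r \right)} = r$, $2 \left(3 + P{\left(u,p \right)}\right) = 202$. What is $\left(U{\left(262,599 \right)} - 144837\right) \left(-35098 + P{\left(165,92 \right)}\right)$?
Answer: $5048330000$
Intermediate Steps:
$P{\left(u,p \right)} = 98$ ($P{\left(u,p \right)} = -3 + \frac{1}{2} \cdot 202 = -3 + 101 = 98$)
$\left(U{\left(262,599 \right)} - 144837\right) \left(-35098 + P{\left(165,92 \right)}\right) = \left(599 - 144837\right) \left(-35098 + 98\right) = \left(-144238\right) \left(-35000\right) = 5048330000$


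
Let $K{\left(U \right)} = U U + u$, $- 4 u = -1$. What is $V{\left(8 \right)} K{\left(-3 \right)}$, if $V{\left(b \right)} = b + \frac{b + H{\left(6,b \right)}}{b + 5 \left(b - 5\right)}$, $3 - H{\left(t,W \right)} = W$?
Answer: $\frac{6919}{92} \approx 75.207$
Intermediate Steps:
$u = \frac{1}{4}$ ($u = \left(- \frac{1}{4}\right) \left(-1\right) = \frac{1}{4} \approx 0.25$)
$H{\left(t,W \right)} = 3 - W$
$K{\left(U \right)} = \frac{1}{4} + U^{2}$ ($K{\left(U \right)} = U U + \frac{1}{4} = U^{2} + \frac{1}{4} = \frac{1}{4} + U^{2}$)
$V{\left(b \right)} = b + \frac{3}{-25 + 6 b}$ ($V{\left(b \right)} = b + \frac{b - \left(-3 + b\right)}{b + 5 \left(b - 5\right)} = b + \frac{3}{b + 5 \left(-5 + b\right)} = b + \frac{3}{b + \left(-25 + 5 b\right)} = b + \frac{3}{-25 + 6 b}$)
$V{\left(8 \right)} K{\left(-3 \right)} = \frac{3 - 200 + 6 \cdot 8^{2}}{-25 + 6 \cdot 8} \left(\frac{1}{4} + \left(-3\right)^{2}\right) = \frac{3 - 200 + 6 \cdot 64}{-25 + 48} \left(\frac{1}{4} + 9\right) = \frac{3 - 200 + 384}{23} \cdot \frac{37}{4} = \frac{1}{23} \cdot 187 \cdot \frac{37}{4} = \frac{187}{23} \cdot \frac{37}{4} = \frac{6919}{92}$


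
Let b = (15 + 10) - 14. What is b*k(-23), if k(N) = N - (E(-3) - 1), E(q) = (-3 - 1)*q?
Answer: -374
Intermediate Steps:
E(q) = -4*q
k(N) = -11 + N (k(N) = N - (-4*(-3) - 1) = N - (12 - 1) = N - 1*11 = N - 11 = -11 + N)
b = 11 (b = 25 - 14 = 11)
b*k(-23) = 11*(-11 - 23) = 11*(-34) = -374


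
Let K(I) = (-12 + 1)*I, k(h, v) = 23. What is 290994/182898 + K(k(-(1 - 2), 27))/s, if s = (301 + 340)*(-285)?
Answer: 2955917338/1856262285 ≈ 1.5924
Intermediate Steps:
K(I) = -11*I
s = -182685 (s = 641*(-285) = -182685)
290994/182898 + K(k(-(1 - 2), 27))/s = 290994/182898 - 11*23/(-182685) = 290994*(1/182898) - 253*(-1/182685) = 48499/30483 + 253/182685 = 2955917338/1856262285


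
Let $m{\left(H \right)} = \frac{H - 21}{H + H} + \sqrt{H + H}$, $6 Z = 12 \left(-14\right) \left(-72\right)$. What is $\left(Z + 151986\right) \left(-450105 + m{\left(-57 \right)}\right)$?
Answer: $- \frac{1317022331964}{19} + 154002 i \sqrt{114} \approx -6.9317 \cdot 10^{10} + 1.6443 \cdot 10^{6} i$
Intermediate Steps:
$Z = 2016$ ($Z = \frac{12 \left(-14\right) \left(-72\right)}{6} = \frac{\left(-168\right) \left(-72\right)}{6} = \frac{1}{6} \cdot 12096 = 2016$)
$m{\left(H \right)} = \sqrt{2} \sqrt{H} + \frac{-21 + H}{2 H}$ ($m{\left(H \right)} = \frac{-21 + H}{2 H} + \sqrt{2 H} = \left(-21 + H\right) \frac{1}{2 H} + \sqrt{2} \sqrt{H} = \frac{-21 + H}{2 H} + \sqrt{2} \sqrt{H} = \sqrt{2} \sqrt{H} + \frac{-21 + H}{2 H}$)
$\left(Z + 151986\right) \left(-450105 + m{\left(-57 \right)}\right) = \left(2016 + 151986\right) \left(-450105 + \frac{-21 - 57 + 2 \sqrt{2} \left(-57\right)^{\frac{3}{2}}}{2 \left(-57\right)}\right) = 154002 \left(-450105 + \frac{1}{2} \left(- \frac{1}{57}\right) \left(-21 - 57 + 2 \sqrt{2} \left(- 57 i \sqrt{57}\right)\right)\right) = 154002 \left(-450105 + \frac{1}{2} \left(- \frac{1}{57}\right) \left(-21 - 57 - 114 i \sqrt{114}\right)\right) = 154002 \left(-450105 + \frac{1}{2} \left(- \frac{1}{57}\right) \left(-78 - 114 i \sqrt{114}\right)\right) = 154002 \left(-450105 + \left(\frac{13}{19} + i \sqrt{114}\right)\right) = 154002 \left(- \frac{8551982}{19} + i \sqrt{114}\right) = - \frac{1317022331964}{19} + 154002 i \sqrt{114}$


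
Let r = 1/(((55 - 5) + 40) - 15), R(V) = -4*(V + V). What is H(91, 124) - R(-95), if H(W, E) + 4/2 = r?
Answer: -57149/75 ≈ -761.99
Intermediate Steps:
R(V) = -8*V
r = 1/75 (r = 1/((50 + 40) - 15) = 1/(90 - 15) = 1/75 ≈ 0.013333)
H(W, E) = -149/75 (H(W, E) = -2 + 1/75 = -149/75)
H(91, 124) - R(-95) = -149/75 - (-8)*(-95) = -149/75 - 1*760 = -149/75 - 760 = -57149/75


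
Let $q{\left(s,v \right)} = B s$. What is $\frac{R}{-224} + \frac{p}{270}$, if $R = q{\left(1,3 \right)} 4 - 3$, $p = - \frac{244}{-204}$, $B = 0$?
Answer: $\frac{27487}{1542240} \approx 0.017823$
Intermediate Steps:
$q{\left(s,v \right)} = 0$ ($q{\left(s,v \right)} = 0 s = 0$)
$p = \frac{61}{51}$ ($p = \left(-244\right) \left(- \frac{1}{204}\right) = \frac{61}{51} \approx 1.1961$)
$R = -3$ ($R = 0 \cdot 4 - 3 = 0 - 3 = -3$)
$\frac{R}{-224} + \frac{p}{270} = - \frac{3}{-224} + \frac{61}{51 \cdot 270} = \left(-3\right) \left(- \frac{1}{224}\right) + \frac{61}{51} \cdot \frac{1}{270} = \frac{3}{224} + \frac{61}{13770} = \frac{27487}{1542240}$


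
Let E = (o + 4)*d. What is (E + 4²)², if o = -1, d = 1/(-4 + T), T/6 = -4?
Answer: 198025/784 ≈ 252.58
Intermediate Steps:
T = -24 (T = 6*(-4) = -24)
d = -1/28 (d = 1/(-4 - 24) = 1/(-28) = -1/28 ≈ -0.035714)
E = -3/28 (E = (-1 + 4)*(-1/28) = 3*(-1/28) = -3/28 ≈ -0.10714)
(E + 4²)² = (-3/28 + 4²)² = (-3/28 + 16)² = (445/28)² = 198025/784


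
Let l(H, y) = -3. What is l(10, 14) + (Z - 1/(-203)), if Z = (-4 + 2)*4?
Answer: -2232/203 ≈ -10.995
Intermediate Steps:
Z = -8 (Z = -2*4 = -8)
l(10, 14) + (Z - 1/(-203)) = -3 + (-8 - 1/(-203)) = -3 + (-8 - 1*(-1/203)) = -3 + (-8 + 1/203) = -3 - 1623/203 = -2232/203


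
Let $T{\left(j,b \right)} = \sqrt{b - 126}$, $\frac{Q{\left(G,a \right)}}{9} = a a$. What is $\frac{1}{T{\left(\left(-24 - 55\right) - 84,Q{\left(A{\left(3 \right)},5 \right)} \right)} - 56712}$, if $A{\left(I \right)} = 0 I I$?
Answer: $- \frac{18904}{1072083615} - \frac{\sqrt{11}}{1072083615} \approx -1.7636 \cdot 10^{-5}$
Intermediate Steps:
$A{\left(I \right)} = 0$ ($A{\left(I \right)} = 0 I = 0$)
$Q{\left(G,a \right)} = 9 a^{2}$ ($Q{\left(G,a \right)} = 9 a a = 9 a^{2}$)
$T{\left(j,b \right)} = \sqrt{-126 + b}$
$\frac{1}{T{\left(\left(-24 - 55\right) - 84,Q{\left(A{\left(3 \right)},5 \right)} \right)} - 56712} = \frac{1}{\sqrt{-126 + 9 \cdot 5^{2}} - 56712} = \frac{1}{\sqrt{-126 + 9 \cdot 25} - 56712} = \frac{1}{\sqrt{-126 + 225} - 56712} = \frac{1}{\sqrt{99} - 56712} = \frac{1}{3 \sqrt{11} - 56712} = \frac{1}{-56712 + 3 \sqrt{11}}$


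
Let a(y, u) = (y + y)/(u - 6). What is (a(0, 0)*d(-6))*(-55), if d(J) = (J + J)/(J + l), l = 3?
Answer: 0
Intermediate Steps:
a(y, u) = 2*y/(-6 + u) (a(y, u) = (2*y)/(-6 + u) = 2*y/(-6 + u))
d(J) = 2*J/(3 + J) (d(J) = (J + J)/(J + 3) = (2*J)/(3 + J) = 2*J/(3 + J))
(a(0, 0)*d(-6))*(-55) = ((2*0/(-6 + 0))*(2*(-6)/(3 - 6)))*(-55) = ((2*0/(-6))*(2*(-6)/(-3)))*(-55) = ((2*0*(-⅙))*(2*(-6)*(-⅓)))*(-55) = (0*4)*(-55) = 0*(-55) = 0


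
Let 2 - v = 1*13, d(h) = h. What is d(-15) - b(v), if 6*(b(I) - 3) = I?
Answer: -97/6 ≈ -16.167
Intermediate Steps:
v = -11 (v = 2 - 13 = -11)
b(I) = 3 + I/6
d(-15) - b(v) = -15 - (3 + (⅙)*(-11)) = -15 - (3 - 11/6) = -15 - 1*7/6 = -15 - 7/6 = -97/6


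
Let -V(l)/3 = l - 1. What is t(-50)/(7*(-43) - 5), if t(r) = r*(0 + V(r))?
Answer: 25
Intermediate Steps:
V(l) = 3 - 3*l (V(l) = -3*(l - 1) = -3*(-1 + l) = 3 - 3*l)
t(r) = r*(3 - 3*r) (t(r) = r*(0 + (3 - 3*r)) = r*(3 - 3*r))
t(-50)/(7*(-43) - 5) = (3*(-50)*(1 - 1*(-50)))/(7*(-43) - 5) = (3*(-50)*(1 + 50))/(-301 - 5) = (3*(-50)*51)/(-306) = -7650*(-1/306) = 25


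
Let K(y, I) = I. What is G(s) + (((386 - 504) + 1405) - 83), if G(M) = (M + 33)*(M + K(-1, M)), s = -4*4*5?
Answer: 8724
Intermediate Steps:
s = -80 (s = -16*5 = -80)
G(M) = 2*M*(33 + M) (G(M) = (M + 33)*(M + M) = (33 + M)*(2*M) = 2*M*(33 + M))
G(s) + (((386 - 504) + 1405) - 83) = 2*(-80)*(33 - 80) + (((386 - 504) + 1405) - 83) = 2*(-80)*(-47) + ((-118 + 1405) - 83) = 7520 + (1287 - 83) = 7520 + 1204 = 8724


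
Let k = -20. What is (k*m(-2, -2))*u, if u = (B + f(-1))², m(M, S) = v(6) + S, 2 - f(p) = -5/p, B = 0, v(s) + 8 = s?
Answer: 720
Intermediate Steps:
v(s) = -8 + s
f(p) = 2 + 5/p (f(p) = 2 - (-5)/p = 2 + 5/p)
m(M, S) = -2 + S (m(M, S) = (-8 + 6) + S = -2 + S)
u = 9 (u = (0 + (2 + 5/(-1)))² = (0 + (2 + 5*(-1)))² = (0 + (2 - 5))² = (0 - 3)² = (-3)² = 9)
(k*m(-2, -2))*u = -20*(-2 - 2)*9 = -20*(-4)*9 = 80*9 = 720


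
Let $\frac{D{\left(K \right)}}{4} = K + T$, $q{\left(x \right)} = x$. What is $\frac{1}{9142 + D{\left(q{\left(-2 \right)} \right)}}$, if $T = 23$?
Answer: $\frac{1}{9226} \approx 0.00010839$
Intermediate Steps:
$D{\left(K \right)} = 92 + 4 K$ ($D{\left(K \right)} = 4 \left(K + 23\right) = 4 \left(23 + K\right) = 92 + 4 K$)
$\frac{1}{9142 + D{\left(q{\left(-2 \right)} \right)}} = \frac{1}{9142 + \left(92 + 4 \left(-2\right)\right)} = \frac{1}{9142 + \left(92 - 8\right)} = \frac{1}{9142 + 84} = \frac{1}{9226}$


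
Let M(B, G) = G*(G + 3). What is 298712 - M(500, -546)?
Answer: 2234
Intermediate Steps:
M(B, G) = G*(3 + G)
298712 - M(500, -546) = 298712 - (-546)*(3 - 546) = 298712 - (-546)*(-543) = 298712 - 1*296478 = 298712 - 296478 = 2234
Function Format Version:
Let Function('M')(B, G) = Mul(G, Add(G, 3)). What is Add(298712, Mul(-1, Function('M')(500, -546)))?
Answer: 2234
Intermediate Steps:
Function('M')(B, G) = Mul(G, Add(3, G))
Add(298712, Mul(-1, Function('M')(500, -546))) = Add(298712, Mul(-1, Mul(-546, Add(3, -546)))) = Add(298712, Mul(-1, Mul(-546, -543))) = Add(298712, Mul(-1, 296478)) = Add(298712, -296478) = 2234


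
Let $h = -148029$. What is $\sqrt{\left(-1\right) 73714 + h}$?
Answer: $i \sqrt{221743} \approx 470.9 i$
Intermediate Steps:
$\sqrt{\left(-1\right) 73714 + h} = \sqrt{\left(-1\right) 73714 - 148029} = \sqrt{-73714 - 148029} = \sqrt{-221743} = i \sqrt{221743}$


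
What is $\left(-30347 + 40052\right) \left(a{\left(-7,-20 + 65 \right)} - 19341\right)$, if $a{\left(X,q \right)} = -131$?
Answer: $-188975760$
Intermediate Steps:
$\left(-30347 + 40052\right) \left(a{\left(-7,-20 + 65 \right)} - 19341\right) = \left(-30347 + 40052\right) \left(-131 - 19341\right) = 9705 \left(-19472\right) = -188975760$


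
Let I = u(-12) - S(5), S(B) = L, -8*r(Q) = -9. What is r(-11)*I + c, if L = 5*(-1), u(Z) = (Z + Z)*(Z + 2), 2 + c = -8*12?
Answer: 1421/8 ≈ 177.63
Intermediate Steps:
r(Q) = 9/8 (r(Q) = -⅛*(-9) = 9/8)
c = -98 (c = -2 - 8*12 = -2 - 96 = -98)
u(Z) = 2*Z*(2 + Z) (u(Z) = (2*Z)*(2 + Z) = 2*Z*(2 + Z))
L = -5
S(B) = -5
I = 245 (I = 2*(-12)*(2 - 12) - 1*(-5) = 2*(-12)*(-10) + 5 = 240 + 5 = 245)
r(-11)*I + c = (9/8)*245 - 98 = 2205/8 - 98 = 1421/8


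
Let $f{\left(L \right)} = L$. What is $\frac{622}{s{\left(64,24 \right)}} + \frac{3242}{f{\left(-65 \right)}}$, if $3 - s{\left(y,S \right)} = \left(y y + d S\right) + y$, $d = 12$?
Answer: $- \frac{2890224}{57785} \approx -50.017$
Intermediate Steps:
$s{\left(y,S \right)} = 3 - y - y^{2} - 12 S$ ($s{\left(y,S \right)} = 3 - \left(\left(y y + 12 S\right) + y\right) = 3 - \left(\left(y^{2} + 12 S\right) + y\right) = 3 - \left(y + y^{2} + 12 S\right) = 3 - y - y^{2} - 12 S$)
$\frac{622}{s{\left(64,24 \right)}} + \frac{3242}{f{\left(-65 \right)}} = \frac{622}{3 - 64 - 64^{2} - 288} + \frac{3242}{-65} = \frac{622}{3 - 64 - 4096 - 288} + 3242 \left(- \frac{1}{65}\right) = \frac{622}{3 - 64 - 4096 - 288} - \frac{3242}{65} = \frac{622}{-4445} - \frac{3242}{65} = 622 \left(- \frac{1}{4445}\right) - \frac{3242}{65} = - \frac{622}{4445} - \frac{3242}{65} = - \frac{2890224}{57785}$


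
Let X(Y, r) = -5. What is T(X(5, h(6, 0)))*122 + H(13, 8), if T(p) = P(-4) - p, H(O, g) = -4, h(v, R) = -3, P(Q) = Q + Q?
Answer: -370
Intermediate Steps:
P(Q) = 2*Q
T(p) = -8 - p (T(p) = 2*(-4) - p = -8 - p)
T(X(5, h(6, 0)))*122 + H(13, 8) = (-8 - 1*(-5))*122 - 4 = (-8 + 5)*122 - 4 = -3*122 - 4 = -366 - 4 = -370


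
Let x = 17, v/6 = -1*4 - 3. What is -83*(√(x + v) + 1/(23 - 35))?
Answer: 83/12 - 415*I ≈ 6.9167 - 415.0*I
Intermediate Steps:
v = -42 (v = 6*(-1*4 - 3) = 6*(-4 - 3) = 6*(-7) = -42)
-83*(√(x + v) + 1/(23 - 35)) = -83*(√(17 - 42) + 1/(23 - 35)) = -83*(√(-25) + 1/(-12)) = -83*(5*I - 1/12) = -83*(-1/12 + 5*I) = 83/12 - 415*I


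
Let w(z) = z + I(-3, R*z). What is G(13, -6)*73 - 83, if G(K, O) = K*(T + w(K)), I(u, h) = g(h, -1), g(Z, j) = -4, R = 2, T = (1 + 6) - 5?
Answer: 10356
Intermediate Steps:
T = 2 (T = 7 - 5 = 2)
I(u, h) = -4
w(z) = -4 + z (w(z) = z - 4 = -4 + z)
G(K, O) = K*(-2 + K) (G(K, O) = K*(2 + (-4 + K)) = K*(-2 + K))
G(13, -6)*73 - 83 = (13*(-2 + 13))*73 - 83 = (13*11)*73 - 83 = 143*73 - 83 = 10439 - 83 = 10356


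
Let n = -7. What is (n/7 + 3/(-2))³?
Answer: -125/8 ≈ -15.625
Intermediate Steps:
(n/7 + 3/(-2))³ = (-7/7 + 3/(-2))³ = (-7*⅐ + 3*(-½))³ = (-1 - 3/2)³ = (-5/2)³ = -125/8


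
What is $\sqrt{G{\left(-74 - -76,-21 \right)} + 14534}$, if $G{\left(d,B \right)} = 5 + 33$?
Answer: $2 \sqrt{3643} \approx 120.71$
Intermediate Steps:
$G{\left(d,B \right)} = 38$
$\sqrt{G{\left(-74 - -76,-21 \right)} + 14534} = \sqrt{38 + 14534} = \sqrt{14572} = 2 \sqrt{3643}$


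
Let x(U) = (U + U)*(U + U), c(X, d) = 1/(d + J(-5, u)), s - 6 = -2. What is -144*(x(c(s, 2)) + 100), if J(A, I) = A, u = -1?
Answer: -14464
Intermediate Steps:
s = 4 (s = 6 - 2 = 4)
c(X, d) = 1/(-5 + d) (c(X, d) = 1/(d - 5) = 1/(-5 + d))
x(U) = 4*U**2 (x(U) = (2*U)*(2*U) = 4*U**2)
-144*(x(c(s, 2)) + 100) = -144*(4*(1/(-5 + 2))**2 + 100) = -144*(4*(1/(-3))**2 + 100) = -144*(4*(-1/3)**2 + 100) = -144*(4*(1/9) + 100) = -144*(4/9 + 100) = -144*904/9 = -14464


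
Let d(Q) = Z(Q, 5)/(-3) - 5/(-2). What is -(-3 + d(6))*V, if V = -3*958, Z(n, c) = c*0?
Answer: -1437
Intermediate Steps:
Z(n, c) = 0
d(Q) = 5/2 (d(Q) = 0/(-3) - 5/(-2) = 0*(-1/3) - 5*(-1/2) = 0 + 5/2 = 5/2)
V = -2874
-(-3 + d(6))*V = -(-3 + 5/2)*(-2874) = -(-1)*(-2874)/2 = -1*1437 = -1437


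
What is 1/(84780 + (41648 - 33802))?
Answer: 1/92626 ≈ 1.0796e-5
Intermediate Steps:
1/(84780 + (41648 - 33802)) = 1/(84780 + 7846) = 1/92626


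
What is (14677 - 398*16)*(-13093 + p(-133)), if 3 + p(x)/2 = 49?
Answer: -108025309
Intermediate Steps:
p(x) = 92 (p(x) = -6 + 2*49 = -6 + 98 = 92)
(14677 - 398*16)*(-13093 + p(-133)) = (14677 - 398*16)*(-13093 + 92) = (14677 - 6368)*(-13001) = 8309*(-13001) = -108025309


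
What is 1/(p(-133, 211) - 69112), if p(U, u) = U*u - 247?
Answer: -1/97422 ≈ -1.0265e-5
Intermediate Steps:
p(U, u) = -247 + U*u
1/(p(-133, 211) - 69112) = 1/((-247 - 133*211) - 69112) = 1/((-247 - 28063) - 69112) = 1/(-28310 - 69112) = 1/(-97422) = -1/97422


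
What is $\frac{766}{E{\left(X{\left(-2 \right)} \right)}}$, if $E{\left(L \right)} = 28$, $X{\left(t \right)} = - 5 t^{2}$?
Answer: $\frac{383}{14} \approx 27.357$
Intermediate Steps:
$\frac{766}{E{\left(X{\left(-2 \right)} \right)}} = \frac{766}{28} = 766 \cdot \frac{1}{28} = \frac{383}{14}$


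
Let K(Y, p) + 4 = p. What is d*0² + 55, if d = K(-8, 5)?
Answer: 55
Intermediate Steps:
K(Y, p) = -4 + p
d = 1 (d = -4 + 5 = 1)
d*0² + 55 = 1*0² + 55 = 1*0 + 55 = 0 + 55 = 55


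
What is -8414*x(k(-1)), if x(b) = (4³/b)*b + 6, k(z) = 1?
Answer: -588980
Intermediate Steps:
x(b) = 70 (x(b) = (64/b)*b + 6 = 64 + 6 = 70)
-8414*x(k(-1)) = -8414*70 = -588980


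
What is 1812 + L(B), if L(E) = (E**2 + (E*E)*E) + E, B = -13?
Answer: -229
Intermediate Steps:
L(E) = E + E**2 + E**3 (L(E) = (E**2 + E**2*E) + E = (E**2 + E**3) + E = E + E**2 + E**3)
1812 + L(B) = 1812 - 13*(1 - 13 + (-13)**2) = 1812 - 13*(1 - 13 + 169) = 1812 - 13*157 = 1812 - 2041 = -229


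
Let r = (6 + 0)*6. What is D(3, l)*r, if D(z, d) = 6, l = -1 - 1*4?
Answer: 216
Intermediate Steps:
l = -5 (l = -1 - 4 = -5)
r = 36 (r = 6*6 = 36)
D(3, l)*r = 6*36 = 216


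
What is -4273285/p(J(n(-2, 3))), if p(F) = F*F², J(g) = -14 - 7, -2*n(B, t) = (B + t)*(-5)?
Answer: 4273285/9261 ≈ 461.43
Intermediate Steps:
n(B, t) = 5*B/2 + 5*t/2 (n(B, t) = -(B + t)*(-5)/2 = -(-5*B - 5*t)/2 = 5*B/2 + 5*t/2)
J(g) = -21
p(F) = F³
-4273285/p(J(n(-2, 3))) = -4273285/((-21)³) = -4273285/(-9261) = -4273285*(-1/9261) = 4273285/9261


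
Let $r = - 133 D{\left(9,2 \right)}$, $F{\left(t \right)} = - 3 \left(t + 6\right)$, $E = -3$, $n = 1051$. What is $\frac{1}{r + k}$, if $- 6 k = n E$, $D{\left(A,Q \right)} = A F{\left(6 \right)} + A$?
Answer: $\frac{2}{84841} \approx 2.3574 \cdot 10^{-5}$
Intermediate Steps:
$F{\left(t \right)} = -18 - 3 t$ ($F{\left(t \right)} = - 3 \left(6 + t\right) = -18 - 3 t$)
$D{\left(A,Q \right)} = - 35 A$ ($D{\left(A,Q \right)} = A \left(-18 - 18\right) + A = A \left(-36\right) + A = - 36 A + A = - 35 A$)
$r = 41895$ ($r = - 133 \left(\left(-35\right) 9\right) = \left(-133\right) \left(-315\right) = 41895$)
$k = \frac{1051}{2}$ ($k = - \frac{1051 \left(-3\right)}{6} = \left(- \frac{1}{6}\right) \left(-3153\right) = \frac{1051}{2} \approx 525.5$)
$\frac{1}{r + k} = \frac{1}{41895 + \frac{1051}{2}} = \frac{1}{\frac{84841}{2}} = \frac{2}{84841}$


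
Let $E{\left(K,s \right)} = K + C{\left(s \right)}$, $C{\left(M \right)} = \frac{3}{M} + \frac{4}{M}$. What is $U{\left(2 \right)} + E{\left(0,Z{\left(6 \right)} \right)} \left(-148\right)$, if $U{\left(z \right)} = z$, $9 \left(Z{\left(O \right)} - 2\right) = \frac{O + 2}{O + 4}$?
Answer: $- \frac{23216}{47} \approx -493.96$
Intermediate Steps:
$C{\left(M \right)} = \frac{7}{M}$
$Z{\left(O \right)} = 2 + \frac{2 + O}{9 \left(4 + O\right)}$ ($Z{\left(O \right)} = 2 + \frac{\left(O + 2\right) \frac{1}{O + 4}}{9} = 2 + \frac{\left(2 + O\right) \frac{1}{4 + O}}{9} = 2 + \frac{\frac{1}{4 + O} \left(2 + O\right)}{9} = 2 + \frac{2 + O}{9 \left(4 + O\right)}$)
$E{\left(K,s \right)} = K + \frac{7}{s}$
$U{\left(2 \right)} + E{\left(0,Z{\left(6 \right)} \right)} \left(-148\right) = 2 + \left(0 + \frac{7}{\frac{1}{9} \frac{1}{4 + 6} \left(74 + 19 \cdot 6\right)}\right) \left(-148\right) = 2 + \left(0 + \frac{7}{\frac{1}{9} \cdot \frac{1}{10} \left(74 + 114\right)}\right) \left(-148\right) = 2 + \left(0 + \frac{7}{\frac{1}{9} \cdot \frac{1}{10} \cdot 188}\right) \left(-148\right) = 2 + \left(0 + \frac{7}{\frac{94}{45}}\right) \left(-148\right) = 2 + \left(0 + 7 \cdot \frac{45}{94}\right) \left(-148\right) = 2 + \left(0 + \frac{315}{94}\right) \left(-148\right) = 2 + \frac{315}{94} \left(-148\right) = 2 - \frac{23310}{47} = - \frac{23216}{47}$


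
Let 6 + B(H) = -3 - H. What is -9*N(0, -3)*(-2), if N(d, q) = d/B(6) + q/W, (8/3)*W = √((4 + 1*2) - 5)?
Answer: -144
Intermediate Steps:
W = 3/8 (W = 3*√((4 + 1*2) - 5)/8 = 3*√((4 + 2) - 5)/8 = 3*√(6 - 5)/8 = 3*√1/8 = (3/8)*1 = 3/8 ≈ 0.37500)
B(H) = -9 - H (B(H) = -6 + (-3 - H) = -9 - H)
N(d, q) = -d/15 + 8*q/3 (N(d, q) = d/(-9 - 1*6) + q/(3/8) = d/(-9 - 6) + q*(8/3) = d/(-15) + 8*q/3 = d*(-1/15) + 8*q/3 = -d/15 + 8*q/3)
-9*N(0, -3)*(-2) = -9*(-1/15*0 + (8/3)*(-3))*(-2) = -9*(0 - 8)*(-2) = -9*(-8)*(-2) = 72*(-2) = -144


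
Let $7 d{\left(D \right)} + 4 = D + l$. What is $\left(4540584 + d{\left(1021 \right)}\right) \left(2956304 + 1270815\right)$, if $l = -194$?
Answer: $\frac{134358601201409}{7} \approx 1.9194 \cdot 10^{13}$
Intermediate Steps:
$d{\left(D \right)} = - \frac{198}{7} + \frac{D}{7}$ ($d{\left(D \right)} = - \frac{4}{7} + \frac{D - 194}{7} = - \frac{4}{7} + \frac{-194 + D}{7} = - \frac{4}{7} + \left(- \frac{194}{7} + \frac{D}{7}\right) = - \frac{198}{7} + \frac{D}{7}$)
$\left(4540584 + d{\left(1021 \right)}\right) \left(2956304 + 1270815\right) = \left(4540584 + \left(- \frac{198}{7} + \frac{1}{7} \cdot 1021\right)\right) \left(2956304 + 1270815\right) = \left(4540584 + \left(- \frac{198}{7} + \frac{1021}{7}\right)\right) 4227119 = \left(4540584 + \frac{823}{7}\right) 4227119 = \frac{31784911}{7} \cdot 4227119 = \frac{134358601201409}{7}$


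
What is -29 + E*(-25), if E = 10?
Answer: -279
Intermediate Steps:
-29 + E*(-25) = -29 + 10*(-25) = -29 - 250 = -279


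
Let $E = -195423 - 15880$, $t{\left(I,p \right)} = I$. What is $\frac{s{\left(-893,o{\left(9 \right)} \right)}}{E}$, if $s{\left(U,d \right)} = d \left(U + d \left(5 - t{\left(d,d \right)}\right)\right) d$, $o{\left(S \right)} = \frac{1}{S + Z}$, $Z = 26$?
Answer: $\frac{1093751}{317086564375} \approx 3.4494 \cdot 10^{-6}$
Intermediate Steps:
$o{\left(S \right)} = \frac{1}{26 + S}$ ($o{\left(S \right)} = \frac{1}{S + 26} = \frac{1}{26 + S}$)
$E = -211303$
$s{\left(U,d \right)} = d^{2} \left(U + d \left(5 - d\right)\right)$ ($s{\left(U,d \right)} = d \left(U + d \left(5 - d\right)\right) d = d^{2} \left(U + d \left(5 - d\right)\right)$)
$\frac{s{\left(-893,o{\left(9 \right)} \right)}}{E} = \frac{\left(\frac{1}{26 + 9}\right)^{2} \left(-893 - \left(\frac{1}{26 + 9}\right)^{2} + \frac{5}{26 + 9}\right)}{-211303} = \left(\frac{1}{35}\right)^{2} \left(-893 - \left(\frac{1}{35}\right)^{2} + \frac{5}{35}\right) \left(- \frac{1}{211303}\right) = \frac{-893 - \left(\frac{1}{35}\right)^{2} + 5 \cdot \frac{1}{35}}{1225} \left(- \frac{1}{211303}\right) = \frac{-893 - \frac{1}{1225} + \frac{1}{7}}{1225} \left(- \frac{1}{211303}\right) = \frac{1}{1225} \left(- \frac{1093751}{1225}\right) \left(- \frac{1}{211303}\right) = \left(- \frac{1093751}{1500625}\right) \left(- \frac{1}{211303}\right) = \frac{1093751}{317086564375}$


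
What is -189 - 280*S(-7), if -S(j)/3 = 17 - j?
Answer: 19971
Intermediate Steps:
S(j) = -51 + 3*j (S(j) = -3*(17 - j) = -51 + 3*j)
-189 - 280*S(-7) = -189 - 280*(-51 + 3*(-7)) = -189 - 280*(-51 - 21) = -189 - 280*(-72) = -189 + 20160 = 19971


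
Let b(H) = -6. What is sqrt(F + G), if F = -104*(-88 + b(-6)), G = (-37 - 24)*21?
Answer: sqrt(8495) ≈ 92.168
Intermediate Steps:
G = -1281 (G = -61*21 = -1281)
F = 9776 (F = -104*(-88 - 6) = -104*(-94) = 9776)
sqrt(F + G) = sqrt(9776 - 1281) = sqrt(8495)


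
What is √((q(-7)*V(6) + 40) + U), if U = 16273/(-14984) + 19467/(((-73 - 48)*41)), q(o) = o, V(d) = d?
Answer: I*√80032916482594/3378892 ≈ 2.6476*I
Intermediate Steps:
U = -372423881/74335624 (U = 16273*(-1/14984) + 19467/((-121*41)) = -16273/14984 + 19467/(-4961) = -16273/14984 + 19467*(-1/4961) = -16273/14984 - 19467/4961 = -372423881/74335624 ≈ -5.0100)
√((q(-7)*V(6) + 40) + U) = √((-7*6 + 40) - 372423881/74335624) = √((-42 + 40) - 372423881/74335624) = √(-2 - 372423881/74335624) = √(-521095129/74335624) = I*√80032916482594/3378892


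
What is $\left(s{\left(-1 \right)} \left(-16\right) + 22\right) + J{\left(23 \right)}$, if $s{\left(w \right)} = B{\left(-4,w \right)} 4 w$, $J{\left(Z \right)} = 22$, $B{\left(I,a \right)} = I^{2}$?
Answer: $1068$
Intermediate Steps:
$s{\left(w \right)} = 64 w$ ($s{\left(w \right)} = \left(-4\right)^{2} \cdot 4 w = 16 \cdot 4 w = 64 w$)
$\left(s{\left(-1 \right)} \left(-16\right) + 22\right) + J{\left(23 \right)} = \left(64 \left(-1\right) \left(-16\right) + 22\right) + 22 = \left(\left(-64\right) \left(-16\right) + 22\right) + 22 = \left(1024 + 22\right) + 22 = 1046 + 22 = 1068$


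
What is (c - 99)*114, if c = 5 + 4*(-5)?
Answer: -12996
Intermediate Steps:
c = -15 (c = 5 - 20 = -15)
(c - 99)*114 = (-15 - 99)*114 = -114*114 = -12996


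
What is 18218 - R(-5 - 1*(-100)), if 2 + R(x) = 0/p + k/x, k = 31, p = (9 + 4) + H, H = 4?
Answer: 1730869/95 ≈ 18220.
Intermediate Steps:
p = 17 (p = (9 + 4) + 4 = 13 + 4 = 17)
R(x) = -2 + 31/x (R(x) = -2 + (0/17 + 31/x) = -2 + (0*(1/17) + 31/x) = -2 + (0 + 31/x) = -2 + 31/x)
18218 - R(-5 - 1*(-100)) = 18218 - (-2 + 31/(-5 - 1*(-100))) = 18218 - (-2 + 31/(-5 + 100)) = 18218 - (-2 + 31/95) = 18218 - 1*(-159/95) = 18218 + 159/95 = 1730869/95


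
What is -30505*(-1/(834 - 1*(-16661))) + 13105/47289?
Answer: 334364584/165464211 ≈ 2.0208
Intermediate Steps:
-30505*(-1/(834 - 1*(-16661))) + 13105/47289 = -30505*(-1/(834 + 16661)) + 13105*(1/47289) = -30505/((-1*17495)) + 13105/47289 = -30505/(-17495) + 13105/47289 = -30505*(-1/17495) + 13105/47289 = 6101/3499 + 13105/47289 = 334364584/165464211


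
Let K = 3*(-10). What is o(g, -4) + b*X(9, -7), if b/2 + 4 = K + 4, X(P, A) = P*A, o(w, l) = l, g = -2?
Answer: 3776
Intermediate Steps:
K = -30
X(P, A) = A*P
b = -60 (b = -8 + 2*(-30 + 4) = -8 + 2*(-26) = -8 - 52 = -60)
o(g, -4) + b*X(9, -7) = -4 - (-420)*9 = -4 - 60*(-63) = -4 + 3780 = 3776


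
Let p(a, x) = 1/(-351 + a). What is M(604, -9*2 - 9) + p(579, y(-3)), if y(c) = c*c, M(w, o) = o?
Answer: -6155/228 ≈ -26.996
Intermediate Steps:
y(c) = c**2
M(604, -9*2 - 9) + p(579, y(-3)) = (-9*2 - 9) + 1/(-351 + 579) = (-18 - 9) + 1/228 = -27 + 1/228 = -6155/228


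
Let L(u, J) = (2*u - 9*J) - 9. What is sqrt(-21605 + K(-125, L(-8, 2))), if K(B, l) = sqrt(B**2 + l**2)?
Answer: sqrt(-21605 + sqrt(17474)) ≈ 146.54*I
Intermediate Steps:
L(u, J) = -9 - 9*J + 2*u (L(u, J) = (-9*J + 2*u) - 9 = -9 - 9*J + 2*u)
sqrt(-21605 + K(-125, L(-8, 2))) = sqrt(-21605 + sqrt((-125)**2 + (-9 - 9*2 + 2*(-8))**2)) = sqrt(-21605 + sqrt(15625 + (-9 - 18 - 16)**2)) = sqrt(-21605 + sqrt(15625 + (-43)**2)) = sqrt(-21605 + sqrt(15625 + 1849)) = sqrt(-21605 + sqrt(17474))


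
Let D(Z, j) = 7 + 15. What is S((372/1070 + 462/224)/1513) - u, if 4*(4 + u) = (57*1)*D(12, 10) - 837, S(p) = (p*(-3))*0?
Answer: -401/4 ≈ -100.25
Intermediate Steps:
D(Z, j) = 22
S(p) = 0 (S(p) = -3*p*0 = 0)
u = 401/4 (u = -4 + ((57*1)*22 - 837)/4 = -4 + (57*22 - 837)/4 = -4 + (1254 - 837)/4 = -4 + (1/4)*417 = -4 + 417/4 = 401/4 ≈ 100.25)
S((372/1070 + 462/224)/1513) - u = 0 - 1*401/4 = 0 - 401/4 = -401/4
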